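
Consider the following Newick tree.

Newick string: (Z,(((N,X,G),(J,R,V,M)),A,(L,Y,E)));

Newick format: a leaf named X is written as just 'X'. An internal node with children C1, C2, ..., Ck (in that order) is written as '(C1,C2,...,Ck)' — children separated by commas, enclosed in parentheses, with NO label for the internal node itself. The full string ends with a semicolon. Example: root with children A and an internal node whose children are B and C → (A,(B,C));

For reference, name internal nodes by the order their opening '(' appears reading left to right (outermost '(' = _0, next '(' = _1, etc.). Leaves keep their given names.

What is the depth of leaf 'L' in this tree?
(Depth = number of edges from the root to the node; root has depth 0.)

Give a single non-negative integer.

Answer: 3

Derivation:
Newick: (Z,(((N,X,G),(J,R,V,M)),A,(L,Y,E)));
Naming internals by '(' encounter order: outermost '(' = _0, next = _1, ...
Query node: L
Path from root: _0 -> _1 -> _5 -> L
Depth of L: 3 (number of edges from root)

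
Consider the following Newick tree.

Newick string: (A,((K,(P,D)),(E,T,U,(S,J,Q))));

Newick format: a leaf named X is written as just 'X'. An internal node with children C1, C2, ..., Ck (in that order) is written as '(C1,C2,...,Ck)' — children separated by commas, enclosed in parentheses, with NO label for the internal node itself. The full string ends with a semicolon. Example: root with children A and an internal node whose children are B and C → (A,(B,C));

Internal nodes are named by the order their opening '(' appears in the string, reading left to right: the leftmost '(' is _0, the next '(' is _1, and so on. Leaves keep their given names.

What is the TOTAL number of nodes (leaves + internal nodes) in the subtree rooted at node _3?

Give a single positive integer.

Newick: (A,((K,(P,D)),(E,T,U,(S,J,Q))));
Locate _3: it is the '(' at position 7 (the 4th '(' reading left to right).
Query: subtree rooted at _3
_3: subtree_size = 1 + 2
  P: subtree_size = 1 + 0
  D: subtree_size = 1 + 0
Total subtree size of _3: 3

Answer: 3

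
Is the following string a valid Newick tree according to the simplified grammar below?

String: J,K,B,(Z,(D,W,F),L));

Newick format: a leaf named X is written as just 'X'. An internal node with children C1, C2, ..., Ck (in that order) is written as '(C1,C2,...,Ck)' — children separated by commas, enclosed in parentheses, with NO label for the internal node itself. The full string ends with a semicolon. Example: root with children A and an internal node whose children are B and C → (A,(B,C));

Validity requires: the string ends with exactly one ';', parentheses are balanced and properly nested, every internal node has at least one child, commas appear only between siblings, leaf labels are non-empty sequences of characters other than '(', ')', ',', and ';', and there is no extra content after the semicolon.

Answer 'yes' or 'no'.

Input: J,K,B,(Z,(D,W,F),L));
Paren balance: 2 '(' vs 3 ')' MISMATCH
Ends with single ';': True
Full parse: FAILS (extra content after tree at pos 1)
Valid: False

Answer: no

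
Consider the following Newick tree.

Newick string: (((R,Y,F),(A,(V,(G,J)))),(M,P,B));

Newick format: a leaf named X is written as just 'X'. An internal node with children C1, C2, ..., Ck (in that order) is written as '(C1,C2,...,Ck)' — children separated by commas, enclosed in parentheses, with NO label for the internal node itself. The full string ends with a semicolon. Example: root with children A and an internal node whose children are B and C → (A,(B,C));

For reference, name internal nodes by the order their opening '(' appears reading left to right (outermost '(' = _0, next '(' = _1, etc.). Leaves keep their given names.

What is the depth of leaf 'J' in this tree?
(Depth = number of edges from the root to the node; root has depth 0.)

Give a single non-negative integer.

Newick: (((R,Y,F),(A,(V,(G,J)))),(M,P,B));
Naming internals by '(' encounter order: outermost '(' = _0, next = _1, ...
Query node: J
Path from root: _0 -> _1 -> _3 -> _4 -> _5 -> J
Depth of J: 5 (number of edges from root)

Answer: 5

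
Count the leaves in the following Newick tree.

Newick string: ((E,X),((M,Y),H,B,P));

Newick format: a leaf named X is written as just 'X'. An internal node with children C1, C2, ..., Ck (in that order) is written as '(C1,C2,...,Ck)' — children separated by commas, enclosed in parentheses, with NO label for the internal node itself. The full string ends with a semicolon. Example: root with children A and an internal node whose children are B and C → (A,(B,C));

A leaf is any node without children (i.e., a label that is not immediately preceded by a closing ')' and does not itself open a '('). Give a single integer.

Newick: ((E,X),((M,Y),H,B,P));
Scan left-to-right; a leaf is any maximal label run not followed by '(':
  pos 2: leaf 'E' → count = 1
  pos 4: leaf 'X' → count = 2
  pos 9: leaf 'M' → count = 3
  pos 11: leaf 'Y' → count = 4
  pos 14: leaf 'H' → count = 5
  pos 16: leaf 'B' → count = 6
  pos 18: leaf 'P' → count = 7
Total leaves: 7

Answer: 7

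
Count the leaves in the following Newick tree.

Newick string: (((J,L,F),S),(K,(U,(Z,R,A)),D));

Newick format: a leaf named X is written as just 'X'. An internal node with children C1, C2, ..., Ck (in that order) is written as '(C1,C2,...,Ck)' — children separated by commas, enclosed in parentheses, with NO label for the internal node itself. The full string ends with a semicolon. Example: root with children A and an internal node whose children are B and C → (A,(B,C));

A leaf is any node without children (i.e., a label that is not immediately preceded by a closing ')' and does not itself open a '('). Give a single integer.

Newick: (((J,L,F),S),(K,(U,(Z,R,A)),D));
Scan left-to-right; a leaf is any maximal label run not followed by '(':
  pos 3: leaf 'J' → count = 1
  pos 5: leaf 'L' → count = 2
  pos 7: leaf 'F' → count = 3
  pos 10: leaf 'S' → count = 4
  pos 14: leaf 'K' → count = 5
  pos 17: leaf 'U' → count = 6
  pos 20: leaf 'Z' → count = 7
  pos 22: leaf 'R' → count = 8
  pos 24: leaf 'A' → count = 9
  pos 28: leaf 'D' → count = 10
Total leaves: 10

Answer: 10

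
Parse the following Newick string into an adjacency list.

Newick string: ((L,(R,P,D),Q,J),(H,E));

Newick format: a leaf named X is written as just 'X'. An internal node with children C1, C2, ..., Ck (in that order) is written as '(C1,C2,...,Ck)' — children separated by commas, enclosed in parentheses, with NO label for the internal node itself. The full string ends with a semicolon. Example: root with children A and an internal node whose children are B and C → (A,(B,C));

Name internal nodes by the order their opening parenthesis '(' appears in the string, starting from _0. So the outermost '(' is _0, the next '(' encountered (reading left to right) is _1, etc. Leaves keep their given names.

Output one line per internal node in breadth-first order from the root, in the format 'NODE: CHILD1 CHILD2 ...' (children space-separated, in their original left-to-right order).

Answer: _0: _1 _3
_1: L _2 Q J
_3: H E
_2: R P D

Derivation:
Input: ((L,(R,P,D),Q,J),(H,E));
Scanning left-to-right, naming '(' by encounter order:
  pos 0: '(' -> open internal node _0 (depth 1)
  pos 1: '(' -> open internal node _1 (depth 2)
  pos 4: '(' -> open internal node _2 (depth 3)
  pos 10: ')' -> close internal node _2 (now at depth 2)
  pos 15: ')' -> close internal node _1 (now at depth 1)
  pos 17: '(' -> open internal node _3 (depth 2)
  pos 21: ')' -> close internal node _3 (now at depth 1)
  pos 22: ')' -> close internal node _0 (now at depth 0)
Total internal nodes: 4
BFS adjacency from root:
  _0: _1 _3
  _1: L _2 Q J
  _3: H E
  _2: R P D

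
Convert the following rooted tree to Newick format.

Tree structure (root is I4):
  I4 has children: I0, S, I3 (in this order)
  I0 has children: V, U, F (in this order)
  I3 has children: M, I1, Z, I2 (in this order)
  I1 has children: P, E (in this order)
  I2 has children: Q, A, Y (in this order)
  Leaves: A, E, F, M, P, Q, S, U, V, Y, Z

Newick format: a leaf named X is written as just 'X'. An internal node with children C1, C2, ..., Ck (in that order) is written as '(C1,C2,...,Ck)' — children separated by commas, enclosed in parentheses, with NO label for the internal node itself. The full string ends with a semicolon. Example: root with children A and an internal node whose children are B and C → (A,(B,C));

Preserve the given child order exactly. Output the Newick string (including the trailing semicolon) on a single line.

Answer: ((V,U,F),S,(M,(P,E),Z,(Q,A,Y)));

Derivation:
internal I4 with children ['I0', 'S', 'I3']
  internal I0 with children ['V', 'U', 'F']
    leaf 'V' → 'V'
    leaf 'U' → 'U'
    leaf 'F' → 'F'
  → '(V,U,F)'
  leaf 'S' → 'S'
  internal I3 with children ['M', 'I1', 'Z', 'I2']
    leaf 'M' → 'M'
    internal I1 with children ['P', 'E']
      leaf 'P' → 'P'
      leaf 'E' → 'E'
    → '(P,E)'
    leaf 'Z' → 'Z'
    internal I2 with children ['Q', 'A', 'Y']
      leaf 'Q' → 'Q'
      leaf 'A' → 'A'
      leaf 'Y' → 'Y'
    → '(Q,A,Y)'
  → '(M,(P,E),Z,(Q,A,Y))'
→ '((V,U,F),S,(M,(P,E),Z,(Q,A,Y)))'
Final: ((V,U,F),S,(M,(P,E),Z,(Q,A,Y)));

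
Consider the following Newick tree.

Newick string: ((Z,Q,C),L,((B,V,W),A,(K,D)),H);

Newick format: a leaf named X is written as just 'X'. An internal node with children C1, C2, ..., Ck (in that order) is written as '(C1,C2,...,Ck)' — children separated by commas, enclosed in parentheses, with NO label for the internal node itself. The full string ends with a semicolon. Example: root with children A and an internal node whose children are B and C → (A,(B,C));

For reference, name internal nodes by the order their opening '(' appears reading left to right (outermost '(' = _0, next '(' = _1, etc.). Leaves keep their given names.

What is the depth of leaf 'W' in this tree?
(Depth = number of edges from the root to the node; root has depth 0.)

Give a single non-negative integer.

Answer: 3

Derivation:
Newick: ((Z,Q,C),L,((B,V,W),A,(K,D)),H);
Naming internals by '(' encounter order: outermost '(' = _0, next = _1, ...
Query node: W
Path from root: _0 -> _2 -> _3 -> W
Depth of W: 3 (number of edges from root)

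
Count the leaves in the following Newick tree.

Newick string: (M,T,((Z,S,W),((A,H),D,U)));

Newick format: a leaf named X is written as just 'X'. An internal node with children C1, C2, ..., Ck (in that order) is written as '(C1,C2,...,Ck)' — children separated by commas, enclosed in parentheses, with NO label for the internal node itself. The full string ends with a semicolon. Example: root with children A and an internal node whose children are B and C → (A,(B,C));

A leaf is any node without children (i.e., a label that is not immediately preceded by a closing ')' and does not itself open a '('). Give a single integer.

Answer: 9

Derivation:
Newick: (M,T,((Z,S,W),((A,H),D,U)));
Scan left-to-right; a leaf is any maximal label run not followed by '(':
  pos 1: leaf 'M' → count = 1
  pos 3: leaf 'T' → count = 2
  pos 7: leaf 'Z' → count = 3
  pos 9: leaf 'S' → count = 4
  pos 11: leaf 'W' → count = 5
  pos 16: leaf 'A' → count = 6
  pos 18: leaf 'H' → count = 7
  pos 21: leaf 'D' → count = 8
  pos 23: leaf 'U' → count = 9
Total leaves: 9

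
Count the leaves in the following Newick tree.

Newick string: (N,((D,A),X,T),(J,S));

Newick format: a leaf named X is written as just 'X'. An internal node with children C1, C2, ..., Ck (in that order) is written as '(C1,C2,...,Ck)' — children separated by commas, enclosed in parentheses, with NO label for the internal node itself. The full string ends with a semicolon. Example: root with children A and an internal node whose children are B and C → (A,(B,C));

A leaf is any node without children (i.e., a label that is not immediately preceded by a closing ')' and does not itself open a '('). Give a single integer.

Answer: 7

Derivation:
Newick: (N,((D,A),X,T),(J,S));
Scan left-to-right; a leaf is any maximal label run not followed by '(':
  pos 1: leaf 'N' → count = 1
  pos 5: leaf 'D' → count = 2
  pos 7: leaf 'A' → count = 3
  pos 10: leaf 'X' → count = 4
  pos 12: leaf 'T' → count = 5
  pos 16: leaf 'J' → count = 6
  pos 18: leaf 'S' → count = 7
Total leaves: 7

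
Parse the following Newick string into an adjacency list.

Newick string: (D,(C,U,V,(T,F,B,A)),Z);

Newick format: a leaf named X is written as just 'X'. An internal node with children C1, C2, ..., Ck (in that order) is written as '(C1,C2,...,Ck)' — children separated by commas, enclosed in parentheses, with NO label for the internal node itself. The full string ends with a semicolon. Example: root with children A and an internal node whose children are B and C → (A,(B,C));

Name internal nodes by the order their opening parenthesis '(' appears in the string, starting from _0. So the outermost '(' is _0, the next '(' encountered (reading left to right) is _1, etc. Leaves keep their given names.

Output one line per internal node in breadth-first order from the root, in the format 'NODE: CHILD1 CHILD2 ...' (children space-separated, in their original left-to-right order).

Input: (D,(C,U,V,(T,F,B,A)),Z);
Scanning left-to-right, naming '(' by encounter order:
  pos 0: '(' -> open internal node _0 (depth 1)
  pos 3: '(' -> open internal node _1 (depth 2)
  pos 10: '(' -> open internal node _2 (depth 3)
  pos 18: ')' -> close internal node _2 (now at depth 2)
  pos 19: ')' -> close internal node _1 (now at depth 1)
  pos 22: ')' -> close internal node _0 (now at depth 0)
Total internal nodes: 3
BFS adjacency from root:
  _0: D _1 Z
  _1: C U V _2
  _2: T F B A

Answer: _0: D _1 Z
_1: C U V _2
_2: T F B A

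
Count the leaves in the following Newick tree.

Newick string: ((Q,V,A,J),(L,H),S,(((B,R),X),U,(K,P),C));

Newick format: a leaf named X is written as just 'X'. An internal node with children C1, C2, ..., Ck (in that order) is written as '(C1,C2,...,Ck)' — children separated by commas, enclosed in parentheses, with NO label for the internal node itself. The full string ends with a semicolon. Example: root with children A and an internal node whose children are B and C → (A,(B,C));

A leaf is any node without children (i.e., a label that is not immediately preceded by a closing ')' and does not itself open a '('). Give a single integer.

Newick: ((Q,V,A,J),(L,H),S,(((B,R),X),U,(K,P),C));
Scan left-to-right; a leaf is any maximal label run not followed by '(':
  pos 2: leaf 'Q' → count = 1
  pos 4: leaf 'V' → count = 2
  pos 6: leaf 'A' → count = 3
  pos 8: leaf 'J' → count = 4
  pos 12: leaf 'L' → count = 5
  pos 14: leaf 'H' → count = 6
  pos 17: leaf 'S' → count = 7
  pos 22: leaf 'B' → count = 8
  pos 24: leaf 'R' → count = 9
  pos 27: leaf 'X' → count = 10
  pos 30: leaf 'U' → count = 11
  pos 33: leaf 'K' → count = 12
  pos 35: leaf 'P' → count = 13
  pos 38: leaf 'C' → count = 14
Total leaves: 14

Answer: 14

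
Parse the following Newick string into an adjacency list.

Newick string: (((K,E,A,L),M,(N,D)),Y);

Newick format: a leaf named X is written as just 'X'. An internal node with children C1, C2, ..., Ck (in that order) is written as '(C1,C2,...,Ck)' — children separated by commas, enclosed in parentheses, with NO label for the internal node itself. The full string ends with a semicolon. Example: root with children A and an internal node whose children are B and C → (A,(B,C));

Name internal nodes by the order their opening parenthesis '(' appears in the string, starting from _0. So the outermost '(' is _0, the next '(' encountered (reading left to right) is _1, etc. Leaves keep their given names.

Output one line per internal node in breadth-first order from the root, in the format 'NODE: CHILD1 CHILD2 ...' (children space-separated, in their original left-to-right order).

Input: (((K,E,A,L),M,(N,D)),Y);
Scanning left-to-right, naming '(' by encounter order:
  pos 0: '(' -> open internal node _0 (depth 1)
  pos 1: '(' -> open internal node _1 (depth 2)
  pos 2: '(' -> open internal node _2 (depth 3)
  pos 10: ')' -> close internal node _2 (now at depth 2)
  pos 14: '(' -> open internal node _3 (depth 3)
  pos 18: ')' -> close internal node _3 (now at depth 2)
  pos 19: ')' -> close internal node _1 (now at depth 1)
  pos 22: ')' -> close internal node _0 (now at depth 0)
Total internal nodes: 4
BFS adjacency from root:
  _0: _1 Y
  _1: _2 M _3
  _2: K E A L
  _3: N D

Answer: _0: _1 Y
_1: _2 M _3
_2: K E A L
_3: N D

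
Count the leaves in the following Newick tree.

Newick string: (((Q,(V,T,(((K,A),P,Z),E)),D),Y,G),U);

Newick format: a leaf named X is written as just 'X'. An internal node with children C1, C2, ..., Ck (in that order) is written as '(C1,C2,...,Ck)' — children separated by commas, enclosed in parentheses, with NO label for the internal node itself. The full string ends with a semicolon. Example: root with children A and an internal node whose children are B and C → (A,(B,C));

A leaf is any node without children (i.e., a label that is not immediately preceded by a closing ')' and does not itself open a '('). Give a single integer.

Newick: (((Q,(V,T,(((K,A),P,Z),E)),D),Y,G),U);
Scan left-to-right; a leaf is any maximal label run not followed by '(':
  pos 3: leaf 'Q' → count = 1
  pos 6: leaf 'V' → count = 2
  pos 8: leaf 'T' → count = 3
  pos 13: leaf 'K' → count = 4
  pos 15: leaf 'A' → count = 5
  pos 18: leaf 'P' → count = 6
  pos 20: leaf 'Z' → count = 7
  pos 23: leaf 'E' → count = 8
  pos 27: leaf 'D' → count = 9
  pos 30: leaf 'Y' → count = 10
  pos 32: leaf 'G' → count = 11
  pos 35: leaf 'U' → count = 12
Total leaves: 12

Answer: 12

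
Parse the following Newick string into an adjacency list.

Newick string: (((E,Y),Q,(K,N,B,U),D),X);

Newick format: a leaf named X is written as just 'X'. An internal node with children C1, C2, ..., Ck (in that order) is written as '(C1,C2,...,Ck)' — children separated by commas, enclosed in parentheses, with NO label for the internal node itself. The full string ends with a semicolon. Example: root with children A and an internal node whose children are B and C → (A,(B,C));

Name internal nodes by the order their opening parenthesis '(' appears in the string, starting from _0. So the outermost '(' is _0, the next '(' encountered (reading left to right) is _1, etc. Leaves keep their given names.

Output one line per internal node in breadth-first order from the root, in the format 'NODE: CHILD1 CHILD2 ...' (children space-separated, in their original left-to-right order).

Answer: _0: _1 X
_1: _2 Q _3 D
_2: E Y
_3: K N B U

Derivation:
Input: (((E,Y),Q,(K,N,B,U),D),X);
Scanning left-to-right, naming '(' by encounter order:
  pos 0: '(' -> open internal node _0 (depth 1)
  pos 1: '(' -> open internal node _1 (depth 2)
  pos 2: '(' -> open internal node _2 (depth 3)
  pos 6: ')' -> close internal node _2 (now at depth 2)
  pos 10: '(' -> open internal node _3 (depth 3)
  pos 18: ')' -> close internal node _3 (now at depth 2)
  pos 21: ')' -> close internal node _1 (now at depth 1)
  pos 24: ')' -> close internal node _0 (now at depth 0)
Total internal nodes: 4
BFS adjacency from root:
  _0: _1 X
  _1: _2 Q _3 D
  _2: E Y
  _3: K N B U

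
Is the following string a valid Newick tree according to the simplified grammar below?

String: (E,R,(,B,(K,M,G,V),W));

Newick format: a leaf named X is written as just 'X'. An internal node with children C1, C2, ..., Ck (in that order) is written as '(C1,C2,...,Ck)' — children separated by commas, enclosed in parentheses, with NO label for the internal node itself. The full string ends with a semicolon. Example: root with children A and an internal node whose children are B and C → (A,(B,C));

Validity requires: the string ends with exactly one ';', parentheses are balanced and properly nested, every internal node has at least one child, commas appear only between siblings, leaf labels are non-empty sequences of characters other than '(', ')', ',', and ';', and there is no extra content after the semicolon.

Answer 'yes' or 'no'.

Input: (E,R,(,B,(K,M,G,V),W));
Paren balance: 3 '(' vs 3 ')' OK
Ends with single ';': True
Full parse: FAILS (empty leaf label at pos 6)
Valid: False

Answer: no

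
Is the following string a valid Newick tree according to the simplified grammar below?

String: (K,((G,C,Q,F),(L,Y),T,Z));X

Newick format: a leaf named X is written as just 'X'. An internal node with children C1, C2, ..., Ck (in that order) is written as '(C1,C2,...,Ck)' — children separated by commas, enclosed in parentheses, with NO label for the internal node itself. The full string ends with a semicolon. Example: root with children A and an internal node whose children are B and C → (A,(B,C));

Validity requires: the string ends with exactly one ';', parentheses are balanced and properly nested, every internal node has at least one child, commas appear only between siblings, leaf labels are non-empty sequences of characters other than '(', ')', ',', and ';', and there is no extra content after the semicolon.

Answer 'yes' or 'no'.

Answer: no

Derivation:
Input: (K,((G,C,Q,F),(L,Y),T,Z));X
Paren balance: 4 '(' vs 4 ')' OK
Ends with single ';': False
Full parse: FAILS (must end with ;)
Valid: False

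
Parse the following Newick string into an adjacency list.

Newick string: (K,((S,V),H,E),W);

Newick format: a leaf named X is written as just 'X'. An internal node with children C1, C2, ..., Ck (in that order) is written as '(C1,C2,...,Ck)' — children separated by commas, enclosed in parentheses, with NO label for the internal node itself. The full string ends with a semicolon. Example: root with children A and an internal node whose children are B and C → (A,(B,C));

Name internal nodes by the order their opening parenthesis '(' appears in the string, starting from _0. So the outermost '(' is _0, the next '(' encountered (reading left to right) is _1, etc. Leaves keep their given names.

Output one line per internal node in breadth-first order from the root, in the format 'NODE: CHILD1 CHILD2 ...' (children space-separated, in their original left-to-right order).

Answer: _0: K _1 W
_1: _2 H E
_2: S V

Derivation:
Input: (K,((S,V),H,E),W);
Scanning left-to-right, naming '(' by encounter order:
  pos 0: '(' -> open internal node _0 (depth 1)
  pos 3: '(' -> open internal node _1 (depth 2)
  pos 4: '(' -> open internal node _2 (depth 3)
  pos 8: ')' -> close internal node _2 (now at depth 2)
  pos 13: ')' -> close internal node _1 (now at depth 1)
  pos 16: ')' -> close internal node _0 (now at depth 0)
Total internal nodes: 3
BFS adjacency from root:
  _0: K _1 W
  _1: _2 H E
  _2: S V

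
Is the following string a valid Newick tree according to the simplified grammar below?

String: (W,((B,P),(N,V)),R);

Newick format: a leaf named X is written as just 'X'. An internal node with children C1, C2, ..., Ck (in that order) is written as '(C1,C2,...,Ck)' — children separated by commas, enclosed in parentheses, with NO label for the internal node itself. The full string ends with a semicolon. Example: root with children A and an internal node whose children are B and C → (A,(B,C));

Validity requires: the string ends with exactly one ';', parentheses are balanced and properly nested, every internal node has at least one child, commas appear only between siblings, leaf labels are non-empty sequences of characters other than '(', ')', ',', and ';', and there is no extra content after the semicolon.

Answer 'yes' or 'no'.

Input: (W,((B,P),(N,V)),R);
Paren balance: 4 '(' vs 4 ')' OK
Ends with single ';': True
Full parse: OK
Valid: True

Answer: yes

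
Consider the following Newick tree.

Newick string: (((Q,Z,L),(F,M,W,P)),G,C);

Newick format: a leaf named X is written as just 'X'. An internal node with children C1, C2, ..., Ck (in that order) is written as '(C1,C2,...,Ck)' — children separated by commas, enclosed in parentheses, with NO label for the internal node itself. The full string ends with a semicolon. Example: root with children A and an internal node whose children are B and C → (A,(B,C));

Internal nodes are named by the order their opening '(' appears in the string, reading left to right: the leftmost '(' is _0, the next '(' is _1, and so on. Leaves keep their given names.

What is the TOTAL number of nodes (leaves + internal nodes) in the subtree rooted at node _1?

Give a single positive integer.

Answer: 10

Derivation:
Newick: (((Q,Z,L),(F,M,W,P)),G,C);
Locate _1: it is the '(' at position 1 (the 2nd '(' reading left to right).
Query: subtree rooted at _1
_1: subtree_size = 1 + 9
  _2: subtree_size = 1 + 3
    Q: subtree_size = 1 + 0
    Z: subtree_size = 1 + 0
    L: subtree_size = 1 + 0
  _3: subtree_size = 1 + 4
    F: subtree_size = 1 + 0
    M: subtree_size = 1 + 0
    W: subtree_size = 1 + 0
    P: subtree_size = 1 + 0
Total subtree size of _1: 10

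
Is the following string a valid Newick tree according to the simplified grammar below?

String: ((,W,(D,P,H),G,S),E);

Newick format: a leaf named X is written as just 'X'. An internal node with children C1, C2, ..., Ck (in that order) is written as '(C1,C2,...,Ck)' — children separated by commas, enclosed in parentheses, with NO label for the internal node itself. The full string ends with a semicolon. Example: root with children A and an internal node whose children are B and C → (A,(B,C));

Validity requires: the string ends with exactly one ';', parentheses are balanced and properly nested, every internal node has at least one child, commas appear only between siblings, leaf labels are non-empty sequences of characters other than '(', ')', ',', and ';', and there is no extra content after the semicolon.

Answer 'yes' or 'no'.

Answer: no

Derivation:
Input: ((,W,(D,P,H),G,S),E);
Paren balance: 3 '(' vs 3 ')' OK
Ends with single ';': True
Full parse: FAILS (empty leaf label at pos 2)
Valid: False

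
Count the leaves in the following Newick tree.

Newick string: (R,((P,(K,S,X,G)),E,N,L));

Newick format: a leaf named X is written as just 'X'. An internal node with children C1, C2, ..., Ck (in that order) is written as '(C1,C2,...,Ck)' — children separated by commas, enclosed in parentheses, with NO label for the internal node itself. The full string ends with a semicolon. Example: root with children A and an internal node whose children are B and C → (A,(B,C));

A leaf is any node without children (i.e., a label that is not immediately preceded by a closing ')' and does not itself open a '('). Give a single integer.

Answer: 9

Derivation:
Newick: (R,((P,(K,S,X,G)),E,N,L));
Scan left-to-right; a leaf is any maximal label run not followed by '(':
  pos 1: leaf 'R' → count = 1
  pos 5: leaf 'P' → count = 2
  pos 8: leaf 'K' → count = 3
  pos 10: leaf 'S' → count = 4
  pos 12: leaf 'X' → count = 5
  pos 14: leaf 'G' → count = 6
  pos 18: leaf 'E' → count = 7
  pos 20: leaf 'N' → count = 8
  pos 22: leaf 'L' → count = 9
Total leaves: 9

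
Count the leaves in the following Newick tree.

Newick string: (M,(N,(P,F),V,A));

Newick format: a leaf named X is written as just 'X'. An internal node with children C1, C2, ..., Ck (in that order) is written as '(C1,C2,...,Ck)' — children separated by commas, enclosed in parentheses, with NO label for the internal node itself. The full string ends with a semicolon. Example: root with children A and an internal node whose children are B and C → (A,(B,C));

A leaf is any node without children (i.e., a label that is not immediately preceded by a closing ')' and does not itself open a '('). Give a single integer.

Newick: (M,(N,(P,F),V,A));
Scan left-to-right; a leaf is any maximal label run not followed by '(':
  pos 1: leaf 'M' → count = 1
  pos 4: leaf 'N' → count = 2
  pos 7: leaf 'P' → count = 3
  pos 9: leaf 'F' → count = 4
  pos 12: leaf 'V' → count = 5
  pos 14: leaf 'A' → count = 6
Total leaves: 6

Answer: 6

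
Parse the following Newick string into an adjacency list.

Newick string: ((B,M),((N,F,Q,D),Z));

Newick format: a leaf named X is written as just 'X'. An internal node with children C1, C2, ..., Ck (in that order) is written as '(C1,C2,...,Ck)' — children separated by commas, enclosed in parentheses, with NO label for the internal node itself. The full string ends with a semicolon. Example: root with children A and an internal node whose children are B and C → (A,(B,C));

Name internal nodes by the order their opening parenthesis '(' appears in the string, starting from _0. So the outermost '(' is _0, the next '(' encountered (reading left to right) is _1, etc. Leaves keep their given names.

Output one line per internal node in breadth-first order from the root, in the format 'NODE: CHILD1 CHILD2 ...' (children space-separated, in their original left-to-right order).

Input: ((B,M),((N,F,Q,D),Z));
Scanning left-to-right, naming '(' by encounter order:
  pos 0: '(' -> open internal node _0 (depth 1)
  pos 1: '(' -> open internal node _1 (depth 2)
  pos 5: ')' -> close internal node _1 (now at depth 1)
  pos 7: '(' -> open internal node _2 (depth 2)
  pos 8: '(' -> open internal node _3 (depth 3)
  pos 16: ')' -> close internal node _3 (now at depth 2)
  pos 19: ')' -> close internal node _2 (now at depth 1)
  pos 20: ')' -> close internal node _0 (now at depth 0)
Total internal nodes: 4
BFS adjacency from root:
  _0: _1 _2
  _1: B M
  _2: _3 Z
  _3: N F Q D

Answer: _0: _1 _2
_1: B M
_2: _3 Z
_3: N F Q D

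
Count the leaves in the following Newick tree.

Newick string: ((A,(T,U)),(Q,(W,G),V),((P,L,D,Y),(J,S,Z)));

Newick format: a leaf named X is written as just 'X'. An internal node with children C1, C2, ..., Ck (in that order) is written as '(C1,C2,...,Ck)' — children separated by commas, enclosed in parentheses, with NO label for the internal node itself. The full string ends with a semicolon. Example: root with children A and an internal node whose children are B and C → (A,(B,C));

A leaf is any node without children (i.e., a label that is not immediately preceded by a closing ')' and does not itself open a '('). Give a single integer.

Answer: 14

Derivation:
Newick: ((A,(T,U)),(Q,(W,G),V),((P,L,D,Y),(J,S,Z)));
Scan left-to-right; a leaf is any maximal label run not followed by '(':
  pos 2: leaf 'A' → count = 1
  pos 5: leaf 'T' → count = 2
  pos 7: leaf 'U' → count = 3
  pos 12: leaf 'Q' → count = 4
  pos 15: leaf 'W' → count = 5
  pos 17: leaf 'G' → count = 6
  pos 20: leaf 'V' → count = 7
  pos 25: leaf 'P' → count = 8
  pos 27: leaf 'L' → count = 9
  pos 29: leaf 'D' → count = 10
  pos 31: leaf 'Y' → count = 11
  pos 35: leaf 'J' → count = 12
  pos 37: leaf 'S' → count = 13
  pos 39: leaf 'Z' → count = 14
Total leaves: 14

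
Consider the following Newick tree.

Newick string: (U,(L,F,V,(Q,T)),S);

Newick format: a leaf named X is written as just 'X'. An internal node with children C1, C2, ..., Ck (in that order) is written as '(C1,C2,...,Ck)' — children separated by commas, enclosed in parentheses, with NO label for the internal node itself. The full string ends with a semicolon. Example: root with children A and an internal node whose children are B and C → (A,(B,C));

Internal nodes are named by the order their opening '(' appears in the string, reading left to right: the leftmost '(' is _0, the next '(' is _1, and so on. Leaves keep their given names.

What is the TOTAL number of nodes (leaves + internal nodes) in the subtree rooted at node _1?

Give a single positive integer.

Newick: (U,(L,F,V,(Q,T)),S);
Locate _1: it is the '(' at position 3 (the 2nd '(' reading left to right).
Query: subtree rooted at _1
_1: subtree_size = 1 + 6
  L: subtree_size = 1 + 0
  F: subtree_size = 1 + 0
  V: subtree_size = 1 + 0
  _2: subtree_size = 1 + 2
    Q: subtree_size = 1 + 0
    T: subtree_size = 1 + 0
Total subtree size of _1: 7

Answer: 7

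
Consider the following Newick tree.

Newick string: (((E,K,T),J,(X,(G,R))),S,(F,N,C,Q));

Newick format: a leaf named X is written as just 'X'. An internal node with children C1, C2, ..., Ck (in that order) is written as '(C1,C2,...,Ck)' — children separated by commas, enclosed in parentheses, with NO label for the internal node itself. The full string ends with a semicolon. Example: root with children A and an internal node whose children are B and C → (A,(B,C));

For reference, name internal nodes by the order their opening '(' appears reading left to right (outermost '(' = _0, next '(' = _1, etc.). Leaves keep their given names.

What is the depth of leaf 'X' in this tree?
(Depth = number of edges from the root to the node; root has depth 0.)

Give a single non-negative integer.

Newick: (((E,K,T),J,(X,(G,R))),S,(F,N,C,Q));
Naming internals by '(' encounter order: outermost '(' = _0, next = _1, ...
Query node: X
Path from root: _0 -> _1 -> _3 -> X
Depth of X: 3 (number of edges from root)

Answer: 3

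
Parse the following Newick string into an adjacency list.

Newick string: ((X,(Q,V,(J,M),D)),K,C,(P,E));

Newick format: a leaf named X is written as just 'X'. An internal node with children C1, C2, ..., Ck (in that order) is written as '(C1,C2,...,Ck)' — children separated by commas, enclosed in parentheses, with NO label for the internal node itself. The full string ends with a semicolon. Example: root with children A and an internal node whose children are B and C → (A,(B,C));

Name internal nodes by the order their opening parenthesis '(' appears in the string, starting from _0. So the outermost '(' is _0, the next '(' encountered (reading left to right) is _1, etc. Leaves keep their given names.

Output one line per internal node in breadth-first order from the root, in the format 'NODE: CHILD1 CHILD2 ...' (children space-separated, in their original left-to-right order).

Input: ((X,(Q,V,(J,M),D)),K,C,(P,E));
Scanning left-to-right, naming '(' by encounter order:
  pos 0: '(' -> open internal node _0 (depth 1)
  pos 1: '(' -> open internal node _1 (depth 2)
  pos 4: '(' -> open internal node _2 (depth 3)
  pos 9: '(' -> open internal node _3 (depth 4)
  pos 13: ')' -> close internal node _3 (now at depth 3)
  pos 16: ')' -> close internal node _2 (now at depth 2)
  pos 17: ')' -> close internal node _1 (now at depth 1)
  pos 23: '(' -> open internal node _4 (depth 2)
  pos 27: ')' -> close internal node _4 (now at depth 1)
  pos 28: ')' -> close internal node _0 (now at depth 0)
Total internal nodes: 5
BFS adjacency from root:
  _0: _1 K C _4
  _1: X _2
  _4: P E
  _2: Q V _3 D
  _3: J M

Answer: _0: _1 K C _4
_1: X _2
_4: P E
_2: Q V _3 D
_3: J M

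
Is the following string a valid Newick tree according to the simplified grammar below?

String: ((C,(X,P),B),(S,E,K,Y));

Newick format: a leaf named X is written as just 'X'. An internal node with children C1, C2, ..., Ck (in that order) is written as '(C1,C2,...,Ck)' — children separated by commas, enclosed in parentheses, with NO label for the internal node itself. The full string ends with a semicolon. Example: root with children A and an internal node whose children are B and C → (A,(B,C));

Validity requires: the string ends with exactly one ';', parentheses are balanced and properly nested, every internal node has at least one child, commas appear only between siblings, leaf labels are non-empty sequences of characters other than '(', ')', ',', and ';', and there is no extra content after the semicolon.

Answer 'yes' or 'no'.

Input: ((C,(X,P),B),(S,E,K,Y));
Paren balance: 4 '(' vs 4 ')' OK
Ends with single ';': True
Full parse: OK
Valid: True

Answer: yes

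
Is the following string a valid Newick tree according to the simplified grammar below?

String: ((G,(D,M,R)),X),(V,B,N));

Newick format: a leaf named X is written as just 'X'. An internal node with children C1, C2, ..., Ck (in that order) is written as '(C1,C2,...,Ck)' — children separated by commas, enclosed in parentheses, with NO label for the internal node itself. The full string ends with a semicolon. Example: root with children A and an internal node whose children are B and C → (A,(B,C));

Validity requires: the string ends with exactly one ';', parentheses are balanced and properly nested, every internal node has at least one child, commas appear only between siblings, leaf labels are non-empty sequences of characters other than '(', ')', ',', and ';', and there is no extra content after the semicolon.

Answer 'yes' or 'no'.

Answer: no

Derivation:
Input: ((G,(D,M,R)),X),(V,B,N));
Paren balance: 4 '(' vs 5 ')' MISMATCH
Ends with single ';': True
Full parse: FAILS (extra content after tree at pos 15)
Valid: False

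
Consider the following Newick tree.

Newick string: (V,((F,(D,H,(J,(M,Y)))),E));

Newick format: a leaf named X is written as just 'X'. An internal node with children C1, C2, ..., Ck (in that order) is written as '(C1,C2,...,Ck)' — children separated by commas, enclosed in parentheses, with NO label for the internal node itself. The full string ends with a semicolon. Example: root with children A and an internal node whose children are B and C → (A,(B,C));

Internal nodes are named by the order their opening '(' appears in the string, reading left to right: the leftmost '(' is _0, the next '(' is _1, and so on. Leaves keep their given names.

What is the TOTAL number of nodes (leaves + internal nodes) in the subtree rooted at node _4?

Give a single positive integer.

Newick: (V,((F,(D,H,(J,(M,Y)))),E));
Locate _4: it is the '(' at position 12 (the 5th '(' reading left to right).
Query: subtree rooted at _4
_4: subtree_size = 1 + 4
  J: subtree_size = 1 + 0
  _5: subtree_size = 1 + 2
    M: subtree_size = 1 + 0
    Y: subtree_size = 1 + 0
Total subtree size of _4: 5

Answer: 5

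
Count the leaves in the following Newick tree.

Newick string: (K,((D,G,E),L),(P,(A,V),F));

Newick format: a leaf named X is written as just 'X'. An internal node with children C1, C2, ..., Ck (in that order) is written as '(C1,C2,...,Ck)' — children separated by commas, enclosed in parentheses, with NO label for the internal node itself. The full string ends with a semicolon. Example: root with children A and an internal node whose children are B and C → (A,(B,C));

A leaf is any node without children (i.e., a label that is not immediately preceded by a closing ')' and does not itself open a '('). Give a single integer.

Newick: (K,((D,G,E),L),(P,(A,V),F));
Scan left-to-right; a leaf is any maximal label run not followed by '(':
  pos 1: leaf 'K' → count = 1
  pos 5: leaf 'D' → count = 2
  pos 7: leaf 'G' → count = 3
  pos 9: leaf 'E' → count = 4
  pos 12: leaf 'L' → count = 5
  pos 16: leaf 'P' → count = 6
  pos 19: leaf 'A' → count = 7
  pos 21: leaf 'V' → count = 8
  pos 24: leaf 'F' → count = 9
Total leaves: 9

Answer: 9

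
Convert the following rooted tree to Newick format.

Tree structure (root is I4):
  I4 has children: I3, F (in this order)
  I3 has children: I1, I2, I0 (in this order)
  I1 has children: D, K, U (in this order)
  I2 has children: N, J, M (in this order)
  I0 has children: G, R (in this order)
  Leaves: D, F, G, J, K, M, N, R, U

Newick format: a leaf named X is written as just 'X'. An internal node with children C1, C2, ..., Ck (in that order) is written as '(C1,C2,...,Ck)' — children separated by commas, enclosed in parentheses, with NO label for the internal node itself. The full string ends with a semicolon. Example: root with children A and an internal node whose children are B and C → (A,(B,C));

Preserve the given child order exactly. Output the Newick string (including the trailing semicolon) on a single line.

Answer: (((D,K,U),(N,J,M),(G,R)),F);

Derivation:
internal I4 with children ['I3', 'F']
  internal I3 with children ['I1', 'I2', 'I0']
    internal I1 with children ['D', 'K', 'U']
      leaf 'D' → 'D'
      leaf 'K' → 'K'
      leaf 'U' → 'U'
    → '(D,K,U)'
    internal I2 with children ['N', 'J', 'M']
      leaf 'N' → 'N'
      leaf 'J' → 'J'
      leaf 'M' → 'M'
    → '(N,J,M)'
    internal I0 with children ['G', 'R']
      leaf 'G' → 'G'
      leaf 'R' → 'R'
    → '(G,R)'
  → '((D,K,U),(N,J,M),(G,R))'
  leaf 'F' → 'F'
→ '(((D,K,U),(N,J,M),(G,R)),F)'
Final: (((D,K,U),(N,J,M),(G,R)),F);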